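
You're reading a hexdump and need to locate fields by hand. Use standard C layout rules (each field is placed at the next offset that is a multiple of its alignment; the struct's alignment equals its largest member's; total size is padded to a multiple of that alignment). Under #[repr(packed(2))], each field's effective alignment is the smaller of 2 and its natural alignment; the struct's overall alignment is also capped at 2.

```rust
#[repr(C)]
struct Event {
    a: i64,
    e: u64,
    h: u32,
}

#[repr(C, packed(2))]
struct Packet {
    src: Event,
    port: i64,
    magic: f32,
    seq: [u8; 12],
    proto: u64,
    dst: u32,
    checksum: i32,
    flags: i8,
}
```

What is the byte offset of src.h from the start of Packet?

16

Event: a at 0 (size 8, align 8) → ends 8; e at 8 (size 8, align 8) → ends 16; h at 16 (size 4, align 4) → ends 20; tail pad 4 to reach multiple of 8; total 24 bytes, alignment 8
src at 0 (size 24, align 2) → ends 24
within Event: h at 16
0 + 16 = 16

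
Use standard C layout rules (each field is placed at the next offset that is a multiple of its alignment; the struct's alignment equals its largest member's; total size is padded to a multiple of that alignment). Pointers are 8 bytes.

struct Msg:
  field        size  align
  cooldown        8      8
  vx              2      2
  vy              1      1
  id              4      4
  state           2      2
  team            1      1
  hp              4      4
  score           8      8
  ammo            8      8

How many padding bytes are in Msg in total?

cooldown at 0 (size 8, align 8) → ends 8
vx at 8 (size 2, align 2) → ends 10
vy at 10 (size 1, align 1) → ends 11
pad 1 to align 4 for id
id at 12 (size 4, align 4) → ends 16
state at 16 (size 2, align 2) → ends 18
team at 18 (size 1, align 1) → ends 19
pad 1 to align 4 for hp
hp at 20 (size 4, align 4) → ends 24
score at 24 (size 8, align 8) → ends 32
ammo at 32 (size 8, align 8) → ends 40
total 40 bytes, alignment 8
data bytes 38, size 40 → padding 2

2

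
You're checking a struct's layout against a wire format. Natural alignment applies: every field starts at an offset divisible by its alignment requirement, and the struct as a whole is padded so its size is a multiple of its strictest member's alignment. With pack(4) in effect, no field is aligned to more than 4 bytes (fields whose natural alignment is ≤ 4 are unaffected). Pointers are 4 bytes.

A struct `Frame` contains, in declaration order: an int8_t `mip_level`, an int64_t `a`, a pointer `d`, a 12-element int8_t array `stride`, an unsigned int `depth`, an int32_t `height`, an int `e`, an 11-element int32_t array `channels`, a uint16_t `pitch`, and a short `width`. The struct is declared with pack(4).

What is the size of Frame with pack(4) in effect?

88

@0: mip_level [1B, align 1] → 1
+3 pad (align 4)
@4: a [8B, align 4] → 12
@12: d [4B, align 4] → 16
@16: stride [12B, align 1] → 28
@28: depth [4B, align 4] → 32
@32: height [4B, align 4] → 36
@36: e [4B, align 4] → 40
@40: channels [44B, align 4] → 84
@84: pitch [2B, align 2] → 86
@86: width [2B, align 2] → 88
size 88, align 4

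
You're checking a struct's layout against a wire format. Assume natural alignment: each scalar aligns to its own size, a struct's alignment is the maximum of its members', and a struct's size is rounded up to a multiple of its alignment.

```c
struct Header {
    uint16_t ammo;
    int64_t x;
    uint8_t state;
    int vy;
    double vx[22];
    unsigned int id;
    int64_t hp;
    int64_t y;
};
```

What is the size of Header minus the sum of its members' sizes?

13

ammo at 0 (size 2, align 2) → ends 2
pad 6 to align 8 for x
x at 8 (size 8, align 8) → ends 16
state at 16 (size 1, align 1) → ends 17
pad 3 to align 4 for vy
vy at 20 (size 4, align 4) → ends 24
vx at 24 (size 176, align 8) → ends 200
id at 200 (size 4, align 4) → ends 204
pad 4 to align 8 for hp
hp at 208 (size 8, align 8) → ends 216
y at 216 (size 8, align 8) → ends 224
total 224 bytes, alignment 8
data bytes 211, size 224 → padding 13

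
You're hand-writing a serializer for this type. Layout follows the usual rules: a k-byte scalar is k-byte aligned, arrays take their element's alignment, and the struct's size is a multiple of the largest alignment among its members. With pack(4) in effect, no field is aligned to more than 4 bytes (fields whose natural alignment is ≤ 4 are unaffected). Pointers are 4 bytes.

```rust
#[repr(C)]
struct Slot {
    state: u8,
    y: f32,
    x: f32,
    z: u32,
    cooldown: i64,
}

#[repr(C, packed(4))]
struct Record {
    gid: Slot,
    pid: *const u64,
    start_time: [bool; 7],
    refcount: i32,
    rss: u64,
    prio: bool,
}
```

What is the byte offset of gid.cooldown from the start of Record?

Slot: @0: state [1B, align 1] → 1; +3 pad (align 4); @4: y [4B, align 4] → 8; @8: x [4B, align 4] → 12; @12: z [4B, align 4] → 16; @16: cooldown [8B, align 8] → 24; size 24, align 8
@0: gid [24B, align 4] → 24
within Slot: cooldown at 16
0 + 16 = 16

16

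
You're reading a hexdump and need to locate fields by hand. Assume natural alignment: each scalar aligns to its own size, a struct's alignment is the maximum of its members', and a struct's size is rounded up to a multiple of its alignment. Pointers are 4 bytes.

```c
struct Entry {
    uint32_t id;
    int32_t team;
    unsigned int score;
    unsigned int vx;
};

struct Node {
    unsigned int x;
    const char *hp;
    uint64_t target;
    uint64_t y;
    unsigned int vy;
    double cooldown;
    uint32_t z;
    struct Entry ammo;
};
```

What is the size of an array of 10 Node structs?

640

Entry: 0..4  id  (4B, 4-aligned); 4..8  team  (4B, 4-aligned); 8..12  score  (4B, 4-aligned); 12..16  vx  (4B, 4-aligned); sizeof = 16, alignof = 4
0..4  x  (4B, 4-aligned)
4..8  hp  (4B, 4-aligned)
8..16  target  (8B, 8-aligned)
16..24  y  (8B, 8-aligned)
24..28  vy  (4B, 4-aligned)
28..32  -- padding (4B)
32..40  cooldown  (8B, 8-aligned)
40..44  z  (4B, 4-aligned)
44..60  ammo  (16B, 4-aligned)
60..64  -- tail padding (4B)
sizeof = 64, alignof = 8
array of 10: 10 × 64 = 640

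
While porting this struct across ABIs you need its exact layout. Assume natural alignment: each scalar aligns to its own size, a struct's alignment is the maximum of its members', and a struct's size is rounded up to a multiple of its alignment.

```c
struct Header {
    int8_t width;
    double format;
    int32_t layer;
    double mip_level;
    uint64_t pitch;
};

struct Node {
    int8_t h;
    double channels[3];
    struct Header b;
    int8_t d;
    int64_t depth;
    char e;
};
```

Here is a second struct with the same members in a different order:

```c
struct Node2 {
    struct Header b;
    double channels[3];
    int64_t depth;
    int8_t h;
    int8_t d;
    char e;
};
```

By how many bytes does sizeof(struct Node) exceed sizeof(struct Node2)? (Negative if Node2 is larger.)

16

Header: width at 0 (size 1, align 1) → ends 1; pad 7 to align 8 for format; format at 8 (size 8, align 8) → ends 16; layer at 16 (size 4, align 4) → ends 20; pad 4 to align 8 for mip_level; mip_level at 24 (size 8, align 8) → ends 32; pitch at 32 (size 8, align 8) → ends 40; total 40 bytes, alignment 8
h at 0 (size 1, align 1) → ends 1
pad 7 to align 8 for channels
channels at 8 (size 24, align 8) → ends 32
b at 32 (size 40, align 8) → ends 72
d at 72 (size 1, align 1) → ends 73
pad 7 to align 8 for depth
depth at 80 (size 8, align 8) → ends 88
e at 88 (size 1, align 1) → ends 89
tail pad 7 to reach multiple of 8
total 96 bytes, alignment 8
— Node2 —
b at 0 (size 40, align 8) → ends 40
channels at 40 (size 24, align 8) → ends 64
depth at 64 (size 8, align 8) → ends 72
h at 72 (size 1, align 1) → ends 73
d at 73 (size 1, align 1) → ends 74
e at 74 (size 1, align 1) → ends 75
tail pad 5 to reach multiple of 8
total 80 bytes, alignment 8
96 − 80 = 16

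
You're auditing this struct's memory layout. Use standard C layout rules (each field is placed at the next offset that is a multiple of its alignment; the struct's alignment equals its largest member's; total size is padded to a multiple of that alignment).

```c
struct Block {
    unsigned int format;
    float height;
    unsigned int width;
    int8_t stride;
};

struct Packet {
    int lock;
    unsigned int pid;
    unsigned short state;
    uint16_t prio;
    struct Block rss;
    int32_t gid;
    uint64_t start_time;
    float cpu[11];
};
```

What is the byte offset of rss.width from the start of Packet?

Block: @0: format [4B, align 4] → 4; @4: height [4B, align 4] → 8; @8: width [4B, align 4] → 12; @12: stride [1B, align 1] → 13; +3 tail pad (align 4); size 16, align 4
@0: lock [4B, align 4] → 4
@4: pid [4B, align 4] → 8
@8: state [2B, align 2] → 10
@10: prio [2B, align 2] → 12
@12: rss [16B, align 4] → 28
within Block: width at 8
12 + 8 = 20

20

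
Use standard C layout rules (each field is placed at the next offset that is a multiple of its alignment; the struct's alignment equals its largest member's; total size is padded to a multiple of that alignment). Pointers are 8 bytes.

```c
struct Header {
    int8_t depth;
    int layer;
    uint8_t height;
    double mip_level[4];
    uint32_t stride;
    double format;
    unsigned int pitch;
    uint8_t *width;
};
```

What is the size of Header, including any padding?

@0: depth [1B, align 1] → 1
+3 pad (align 4)
@4: layer [4B, align 4] → 8
@8: height [1B, align 1] → 9
+7 pad (align 8)
@16: mip_level [32B, align 8] → 48
@48: stride [4B, align 4] → 52
+4 pad (align 8)
@56: format [8B, align 8] → 64
@64: pitch [4B, align 4] → 68
+4 pad (align 8)
@72: width [8B, align 8] → 80
size 80, align 8

80 bytes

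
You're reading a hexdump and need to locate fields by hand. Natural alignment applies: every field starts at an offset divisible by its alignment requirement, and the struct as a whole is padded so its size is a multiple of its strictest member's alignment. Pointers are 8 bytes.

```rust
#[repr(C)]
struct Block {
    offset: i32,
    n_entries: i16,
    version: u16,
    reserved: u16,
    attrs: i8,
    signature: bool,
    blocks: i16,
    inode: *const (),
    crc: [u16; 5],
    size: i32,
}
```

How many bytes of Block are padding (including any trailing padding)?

offset at 0 (size 4, align 4) → ends 4
n_entries at 4 (size 2, align 2) → ends 6
version at 6 (size 2, align 2) → ends 8
reserved at 8 (size 2, align 2) → ends 10
attrs at 10 (size 1, align 1) → ends 11
signature at 11 (size 1, align 1) → ends 12
blocks at 12 (size 2, align 2) → ends 14
pad 2 to align 8 for inode
inode at 16 (size 8, align 8) → ends 24
crc at 24 (size 10, align 2) → ends 34
pad 2 to align 4 for size
size at 36 (size 4, align 4) → ends 40
total 40 bytes, alignment 8
data bytes 36, size 40 → padding 4

4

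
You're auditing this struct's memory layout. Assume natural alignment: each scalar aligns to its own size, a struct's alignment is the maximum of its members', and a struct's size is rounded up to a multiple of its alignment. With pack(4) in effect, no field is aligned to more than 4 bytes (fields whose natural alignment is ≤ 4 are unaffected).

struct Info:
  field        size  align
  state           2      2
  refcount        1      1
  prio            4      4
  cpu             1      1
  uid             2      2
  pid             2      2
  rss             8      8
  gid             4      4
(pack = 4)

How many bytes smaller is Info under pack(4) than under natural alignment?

natural layout:
  @0: state [2B, align 2] → 2
  @2: refcount [1B, align 1] → 3
  +1 pad (align 4)
  @4: prio [4B, align 4] → 8
  @8: cpu [1B, align 1] → 9
  +1 pad (align 2)
  @10: uid [2B, align 2] → 12
  @12: pid [2B, align 2] → 14
  +2 pad (align 8)
  @16: rss [8B, align 8] → 24
  @24: gid [4B, align 4] → 28
  +4 tail pad (align 8)
  size 32, align 8
packed(4) layout:
  @0: state [2B, align 2] → 2
  @2: refcount [1B, align 1] → 3
  +1 pad (align 4)
  @4: prio [4B, align 4] → 8
  @8: cpu [1B, align 1] → 9
  +1 pad (align 2)
  @10: uid [2B, align 2] → 12
  @12: pid [2B, align 2] → 14
  +2 pad (align 4)
  @16: rss [8B, align 4] → 24
  @24: gid [4B, align 4] → 28
  size 28, align 4
32 − 28 = 4

4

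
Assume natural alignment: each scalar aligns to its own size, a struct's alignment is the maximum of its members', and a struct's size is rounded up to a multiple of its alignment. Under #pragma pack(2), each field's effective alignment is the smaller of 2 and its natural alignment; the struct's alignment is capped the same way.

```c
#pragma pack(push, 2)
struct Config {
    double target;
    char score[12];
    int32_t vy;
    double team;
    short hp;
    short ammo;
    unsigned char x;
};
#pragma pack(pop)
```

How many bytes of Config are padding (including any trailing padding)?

0..8  target  (8B, 2-aligned)
8..20  score  (12B, 1-aligned)
20..24  vy  (4B, 2-aligned)
24..32  team  (8B, 2-aligned)
32..34  hp  (2B, 2-aligned)
34..36  ammo  (2B, 2-aligned)
36..37  x  (1B, 1-aligned)
37..38  -- tail padding (1B)
sizeof = 38, alignof = 2
data bytes 37, size 38 → padding 1

1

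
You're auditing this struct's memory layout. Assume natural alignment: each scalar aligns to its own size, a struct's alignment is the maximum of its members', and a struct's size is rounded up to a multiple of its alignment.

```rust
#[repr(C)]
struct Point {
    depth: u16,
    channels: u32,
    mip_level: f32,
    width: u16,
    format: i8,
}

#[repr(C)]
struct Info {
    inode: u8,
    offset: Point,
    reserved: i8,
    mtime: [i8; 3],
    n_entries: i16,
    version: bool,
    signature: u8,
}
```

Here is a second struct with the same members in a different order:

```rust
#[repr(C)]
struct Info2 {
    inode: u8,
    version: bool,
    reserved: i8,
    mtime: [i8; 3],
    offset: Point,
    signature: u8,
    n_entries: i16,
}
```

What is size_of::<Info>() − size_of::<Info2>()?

0

Point: depth at 0 (size 2, align 2) → ends 2; pad 2 to align 4 for channels; channels at 4 (size 4, align 4) → ends 8; mip_level at 8 (size 4, align 4) → ends 12; width at 12 (size 2, align 2) → ends 14; format at 14 (size 1, align 1) → ends 15; tail pad 1 to reach multiple of 4; total 16 bytes, alignment 4
inode at 0 (size 1, align 1) → ends 1
pad 3 to align 4 for offset
offset at 4 (size 16, align 4) → ends 20
reserved at 20 (size 1, align 1) → ends 21
mtime at 21 (size 3, align 1) → ends 24
n_entries at 24 (size 2, align 2) → ends 26
version at 26 (size 1, align 1) → ends 27
signature at 27 (size 1, align 1) → ends 28
total 28 bytes, alignment 4
— Info2 —
inode at 0 (size 1, align 1) → ends 1
version at 1 (size 1, align 1) → ends 2
reserved at 2 (size 1, align 1) → ends 3
mtime at 3 (size 3, align 1) → ends 6
pad 2 to align 4 for offset
offset at 8 (size 16, align 4) → ends 24
signature at 24 (size 1, align 1) → ends 25
pad 1 to align 2 for n_entries
n_entries at 26 (size 2, align 2) → ends 28
total 28 bytes, alignment 4
28 − 28 = 0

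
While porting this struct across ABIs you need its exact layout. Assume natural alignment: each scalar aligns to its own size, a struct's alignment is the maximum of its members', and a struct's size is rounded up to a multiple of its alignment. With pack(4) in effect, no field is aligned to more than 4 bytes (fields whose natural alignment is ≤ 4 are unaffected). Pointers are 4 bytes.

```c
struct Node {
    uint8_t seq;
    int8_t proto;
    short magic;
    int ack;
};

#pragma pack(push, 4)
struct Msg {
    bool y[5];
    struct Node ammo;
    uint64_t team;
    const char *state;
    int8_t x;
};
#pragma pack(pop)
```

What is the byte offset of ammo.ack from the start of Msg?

12

Node: seq at 0 (size 1, align 1) → ends 1; proto at 1 (size 1, align 1) → ends 2; magic at 2 (size 2, align 2) → ends 4; ack at 4 (size 4, align 4) → ends 8; total 8 bytes, alignment 4
y at 0 (size 5, align 1) → ends 5
pad 3 to align 4 for ammo
ammo at 8 (size 8, align 4) → ends 16
within Node: ack at 4
8 + 4 = 12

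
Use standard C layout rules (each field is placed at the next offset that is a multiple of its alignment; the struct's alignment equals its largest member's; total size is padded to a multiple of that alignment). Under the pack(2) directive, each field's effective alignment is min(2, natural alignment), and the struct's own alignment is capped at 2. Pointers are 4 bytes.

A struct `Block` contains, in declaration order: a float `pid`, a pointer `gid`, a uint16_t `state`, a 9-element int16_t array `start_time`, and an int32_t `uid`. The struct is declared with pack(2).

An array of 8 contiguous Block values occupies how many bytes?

256

pid at 0 (size 4, align 2) → ends 4
gid at 4 (size 4, align 2) → ends 8
state at 8 (size 2, align 2) → ends 10
start_time at 10 (size 18, align 2) → ends 28
uid at 28 (size 4, align 2) → ends 32
total 32 bytes, alignment 2
array of 8: 8 × 32 = 256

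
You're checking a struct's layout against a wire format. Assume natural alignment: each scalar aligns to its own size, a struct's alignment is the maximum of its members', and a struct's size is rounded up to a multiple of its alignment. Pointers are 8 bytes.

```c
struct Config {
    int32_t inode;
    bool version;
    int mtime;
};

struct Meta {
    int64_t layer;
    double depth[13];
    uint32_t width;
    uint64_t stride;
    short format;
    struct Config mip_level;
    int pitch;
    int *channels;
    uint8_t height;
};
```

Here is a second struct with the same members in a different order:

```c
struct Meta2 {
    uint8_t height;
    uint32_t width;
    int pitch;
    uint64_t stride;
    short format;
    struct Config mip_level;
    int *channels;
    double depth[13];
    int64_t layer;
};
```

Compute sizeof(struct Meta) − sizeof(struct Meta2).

8

Config: 0..4  inode  (4B, 4-aligned); 4..5  version  (1B, 1-aligned); 5..8  -- padding (3B); 8..12  mtime  (4B, 4-aligned); sizeof = 12, alignof = 4
0..8  layer  (8B, 8-aligned)
8..112  depth  (104B, 8-aligned)
112..116  width  (4B, 4-aligned)
116..120  -- padding (4B)
120..128  stride  (8B, 8-aligned)
128..130  format  (2B, 2-aligned)
130..132  -- padding (2B)
132..144  mip_level  (12B, 4-aligned)
144..148  pitch  (4B, 4-aligned)
148..152  -- padding (4B)
152..160  channels  (8B, 8-aligned)
160..161  height  (1B, 1-aligned)
161..168  -- tail padding (7B)
sizeof = 168, alignof = 8
— Meta2 —
0..1  height  (1B, 1-aligned)
1..4  -- padding (3B)
4..8  width  (4B, 4-aligned)
8..12  pitch  (4B, 4-aligned)
12..16  -- padding (4B)
16..24  stride  (8B, 8-aligned)
24..26  format  (2B, 2-aligned)
26..28  -- padding (2B)
28..40  mip_level  (12B, 4-aligned)
40..48  channels  (8B, 8-aligned)
48..152  depth  (104B, 8-aligned)
152..160  layer  (8B, 8-aligned)
sizeof = 160, alignof = 8
168 − 160 = 8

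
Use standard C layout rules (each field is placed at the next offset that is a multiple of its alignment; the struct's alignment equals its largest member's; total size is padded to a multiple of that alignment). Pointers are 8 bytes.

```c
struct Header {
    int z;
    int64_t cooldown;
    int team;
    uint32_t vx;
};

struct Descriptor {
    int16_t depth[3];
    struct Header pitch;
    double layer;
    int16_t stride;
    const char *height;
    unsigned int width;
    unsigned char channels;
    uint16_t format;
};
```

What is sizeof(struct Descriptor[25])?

Header: z at 0 (size 4, align 4) → ends 4; pad 4 to align 8 for cooldown; cooldown at 8 (size 8, align 8) → ends 16; team at 16 (size 4, align 4) → ends 20; vx at 20 (size 4, align 4) → ends 24; total 24 bytes, alignment 8
depth at 0 (size 6, align 2) → ends 6
pad 2 to align 8 for pitch
pitch at 8 (size 24, align 8) → ends 32
layer at 32 (size 8, align 8) → ends 40
stride at 40 (size 2, align 2) → ends 42
pad 6 to align 8 for height
height at 48 (size 8, align 8) → ends 56
width at 56 (size 4, align 4) → ends 60
channels at 60 (size 1, align 1) → ends 61
pad 1 to align 2 for format
format at 62 (size 2, align 2) → ends 64
total 64 bytes, alignment 8
array of 25: 25 × 64 = 1600

1600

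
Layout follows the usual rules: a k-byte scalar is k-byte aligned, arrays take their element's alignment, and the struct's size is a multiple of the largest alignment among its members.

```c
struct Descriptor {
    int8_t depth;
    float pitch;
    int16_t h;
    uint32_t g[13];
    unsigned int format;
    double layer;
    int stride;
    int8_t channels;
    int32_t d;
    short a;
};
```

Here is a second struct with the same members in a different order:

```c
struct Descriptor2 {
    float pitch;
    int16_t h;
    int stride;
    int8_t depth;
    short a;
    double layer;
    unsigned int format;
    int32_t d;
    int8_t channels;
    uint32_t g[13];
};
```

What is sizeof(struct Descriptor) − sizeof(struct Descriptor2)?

@0: depth [1B, align 1] → 1
+3 pad (align 4)
@4: pitch [4B, align 4] → 8
@8: h [2B, align 2] → 10
+2 pad (align 4)
@12: g [52B, align 4] → 64
@64: format [4B, align 4] → 68
+4 pad (align 8)
@72: layer [8B, align 8] → 80
@80: stride [4B, align 4] → 84
@84: channels [1B, align 1] → 85
+3 pad (align 4)
@88: d [4B, align 4] → 92
@92: a [2B, align 2] → 94
+2 tail pad (align 8)
size 96, align 8
— Descriptor2 —
@0: pitch [4B, align 4] → 4
@4: h [2B, align 2] → 6
+2 pad (align 4)
@8: stride [4B, align 4] → 12
@12: depth [1B, align 1] → 13
+1 pad (align 2)
@14: a [2B, align 2] → 16
@16: layer [8B, align 8] → 24
@24: format [4B, align 4] → 28
@28: d [4B, align 4] → 32
@32: channels [1B, align 1] → 33
+3 pad (align 4)
@36: g [52B, align 4] → 88
size 88, align 8
96 − 88 = 8

8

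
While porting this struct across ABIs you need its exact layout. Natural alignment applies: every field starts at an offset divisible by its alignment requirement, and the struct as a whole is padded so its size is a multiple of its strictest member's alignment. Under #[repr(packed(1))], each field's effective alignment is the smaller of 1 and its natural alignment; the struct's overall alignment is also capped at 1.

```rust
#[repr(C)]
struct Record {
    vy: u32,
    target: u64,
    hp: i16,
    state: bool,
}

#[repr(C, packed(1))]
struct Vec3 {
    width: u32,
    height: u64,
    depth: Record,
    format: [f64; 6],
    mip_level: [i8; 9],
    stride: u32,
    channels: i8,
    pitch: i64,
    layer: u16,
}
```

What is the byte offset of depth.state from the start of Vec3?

30

Record: 0..4  vy  (4B, 4-aligned); 4..8  -- padding (4B); 8..16  target  (8B, 8-aligned); 16..18  hp  (2B, 2-aligned); 18..19  state  (1B, 1-aligned); 19..24  -- tail padding (5B); sizeof = 24, alignof = 8
0..4  width  (4B, 1-aligned)
4..12  height  (8B, 1-aligned)
12..36  depth  (24B, 1-aligned)
within Record: state at 18
12 + 18 = 30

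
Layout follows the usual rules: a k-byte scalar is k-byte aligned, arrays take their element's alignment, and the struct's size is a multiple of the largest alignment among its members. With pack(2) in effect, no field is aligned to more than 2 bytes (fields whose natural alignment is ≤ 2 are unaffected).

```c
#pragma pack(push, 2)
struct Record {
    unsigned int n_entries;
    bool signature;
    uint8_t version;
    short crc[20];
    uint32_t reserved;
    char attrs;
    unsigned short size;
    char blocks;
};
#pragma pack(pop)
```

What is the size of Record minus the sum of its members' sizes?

2

0..4  n_entries  (4B, 2-aligned)
4..5  signature  (1B, 1-aligned)
5..6  version  (1B, 1-aligned)
6..46  crc  (40B, 2-aligned)
46..50  reserved  (4B, 2-aligned)
50..51  attrs  (1B, 1-aligned)
51..52  -- padding (1B)
52..54  size  (2B, 2-aligned)
54..55  blocks  (1B, 1-aligned)
55..56  -- tail padding (1B)
sizeof = 56, alignof = 2
data bytes 54, size 56 → padding 2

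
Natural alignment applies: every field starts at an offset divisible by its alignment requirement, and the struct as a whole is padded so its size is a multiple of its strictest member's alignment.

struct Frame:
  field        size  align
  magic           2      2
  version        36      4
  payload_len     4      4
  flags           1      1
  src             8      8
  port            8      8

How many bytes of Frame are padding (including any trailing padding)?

5

0..2  magic  (2B, 2-aligned)
2..4  -- padding (2B)
4..40  version  (36B, 4-aligned)
40..44  payload_len  (4B, 4-aligned)
44..45  flags  (1B, 1-aligned)
45..48  -- padding (3B)
48..56  src  (8B, 8-aligned)
56..64  port  (8B, 8-aligned)
sizeof = 64, alignof = 8
data bytes 59, size 64 → padding 5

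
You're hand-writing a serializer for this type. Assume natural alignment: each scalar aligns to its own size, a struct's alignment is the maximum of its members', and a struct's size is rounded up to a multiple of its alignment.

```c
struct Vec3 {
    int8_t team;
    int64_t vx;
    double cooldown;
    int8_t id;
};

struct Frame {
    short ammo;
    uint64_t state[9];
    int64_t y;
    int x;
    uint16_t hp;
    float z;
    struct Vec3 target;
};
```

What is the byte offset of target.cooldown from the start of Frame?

120

Vec3: 0..1  team  (1B, 1-aligned); 1..8  -- padding (7B); 8..16  vx  (8B, 8-aligned); 16..24  cooldown  (8B, 8-aligned); 24..25  id  (1B, 1-aligned); 25..32  -- tail padding (7B); sizeof = 32, alignof = 8
0..2  ammo  (2B, 2-aligned)
2..8  -- padding (6B)
8..80  state  (72B, 8-aligned)
80..88  y  (8B, 8-aligned)
88..92  x  (4B, 4-aligned)
92..94  hp  (2B, 2-aligned)
94..96  -- padding (2B)
96..100  z  (4B, 4-aligned)
100..104  -- padding (4B)
104..136  target  (32B, 8-aligned)
within Vec3: cooldown at 16
104 + 16 = 120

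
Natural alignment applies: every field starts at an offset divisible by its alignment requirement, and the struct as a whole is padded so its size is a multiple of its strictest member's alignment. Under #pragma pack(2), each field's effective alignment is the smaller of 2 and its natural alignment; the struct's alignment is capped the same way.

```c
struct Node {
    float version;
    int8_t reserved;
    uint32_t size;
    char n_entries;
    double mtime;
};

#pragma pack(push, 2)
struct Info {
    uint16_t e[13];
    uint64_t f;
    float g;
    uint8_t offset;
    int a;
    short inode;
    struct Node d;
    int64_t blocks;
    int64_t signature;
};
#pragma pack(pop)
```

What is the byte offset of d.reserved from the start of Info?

50

Node: 0..4  version  (4B, 4-aligned); 4..5  reserved  (1B, 1-aligned); 5..8  -- padding (3B); 8..12  size  (4B, 4-aligned); 12..13  n_entries  (1B, 1-aligned); 13..16  -- padding (3B); 16..24  mtime  (8B, 8-aligned); sizeof = 24, alignof = 8
0..26  e  (26B, 2-aligned)
26..34  f  (8B, 2-aligned)
34..38  g  (4B, 2-aligned)
38..39  offset  (1B, 1-aligned)
39..40  -- padding (1B)
40..44  a  (4B, 2-aligned)
44..46  inode  (2B, 2-aligned)
46..70  d  (24B, 2-aligned)
within Node: reserved at 4
46 + 4 = 50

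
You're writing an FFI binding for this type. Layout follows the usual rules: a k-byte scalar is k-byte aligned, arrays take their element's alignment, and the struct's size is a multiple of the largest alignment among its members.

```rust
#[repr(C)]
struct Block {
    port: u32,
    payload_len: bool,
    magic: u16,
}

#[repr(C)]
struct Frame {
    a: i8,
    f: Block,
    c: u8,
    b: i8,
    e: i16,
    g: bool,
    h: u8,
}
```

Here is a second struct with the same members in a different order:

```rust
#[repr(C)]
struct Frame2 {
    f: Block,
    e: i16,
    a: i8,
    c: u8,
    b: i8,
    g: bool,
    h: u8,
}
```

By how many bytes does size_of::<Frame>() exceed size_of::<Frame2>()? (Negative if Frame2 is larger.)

Block: @0: port [4B, align 4] → 4; @4: payload_len [1B, align 1] → 5; +1 pad (align 2); @6: magic [2B, align 2] → 8; size 8, align 4
@0: a [1B, align 1] → 1
+3 pad (align 4)
@4: f [8B, align 4] → 12
@12: c [1B, align 1] → 13
@13: b [1B, align 1] → 14
@14: e [2B, align 2] → 16
@16: g [1B, align 1] → 17
@17: h [1B, align 1] → 18
+2 tail pad (align 4)
size 20, align 4
— Frame2 —
@0: f [8B, align 4] → 8
@8: e [2B, align 2] → 10
@10: a [1B, align 1] → 11
@11: c [1B, align 1] → 12
@12: b [1B, align 1] → 13
@13: g [1B, align 1] → 14
@14: h [1B, align 1] → 15
+1 tail pad (align 4)
size 16, align 4
20 − 16 = 4

4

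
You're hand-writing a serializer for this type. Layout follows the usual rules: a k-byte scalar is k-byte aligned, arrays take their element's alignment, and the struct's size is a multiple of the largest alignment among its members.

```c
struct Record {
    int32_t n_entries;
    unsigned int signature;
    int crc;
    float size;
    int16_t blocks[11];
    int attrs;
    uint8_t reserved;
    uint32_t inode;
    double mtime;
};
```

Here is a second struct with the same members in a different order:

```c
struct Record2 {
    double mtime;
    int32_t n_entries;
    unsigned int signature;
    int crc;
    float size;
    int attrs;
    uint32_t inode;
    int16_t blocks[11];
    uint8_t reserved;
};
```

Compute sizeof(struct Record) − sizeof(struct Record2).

8

@0: n_entries [4B, align 4] → 4
@4: signature [4B, align 4] → 8
@8: crc [4B, align 4] → 12
@12: size [4B, align 4] → 16
@16: blocks [22B, align 2] → 38
+2 pad (align 4)
@40: attrs [4B, align 4] → 44
@44: reserved [1B, align 1] → 45
+3 pad (align 4)
@48: inode [4B, align 4] → 52
+4 pad (align 8)
@56: mtime [8B, align 8] → 64
size 64, align 8
— Record2 —
@0: mtime [8B, align 8] → 8
@8: n_entries [4B, align 4] → 12
@12: signature [4B, align 4] → 16
@16: crc [4B, align 4] → 20
@20: size [4B, align 4] → 24
@24: attrs [4B, align 4] → 28
@28: inode [4B, align 4] → 32
@32: blocks [22B, align 2] → 54
@54: reserved [1B, align 1] → 55
+1 tail pad (align 8)
size 56, align 8
64 − 56 = 8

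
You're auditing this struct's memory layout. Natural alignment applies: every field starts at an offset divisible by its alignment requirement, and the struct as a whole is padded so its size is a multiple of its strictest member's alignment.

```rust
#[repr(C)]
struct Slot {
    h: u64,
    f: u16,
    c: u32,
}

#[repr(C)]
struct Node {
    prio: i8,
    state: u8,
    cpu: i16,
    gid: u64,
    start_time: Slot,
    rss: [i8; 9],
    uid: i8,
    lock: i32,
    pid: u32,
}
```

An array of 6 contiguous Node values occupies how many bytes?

336

Slot: 0..8  h  (8B, 8-aligned); 8..10  f  (2B, 2-aligned); 10..12  -- padding (2B); 12..16  c  (4B, 4-aligned); sizeof = 16, alignof = 8
0..1  prio  (1B, 1-aligned)
1..2  state  (1B, 1-aligned)
2..4  cpu  (2B, 2-aligned)
4..8  -- padding (4B)
8..16  gid  (8B, 8-aligned)
16..32  start_time  (16B, 8-aligned)
32..41  rss  (9B, 1-aligned)
41..42  uid  (1B, 1-aligned)
42..44  -- padding (2B)
44..48  lock  (4B, 4-aligned)
48..52  pid  (4B, 4-aligned)
52..56  -- tail padding (4B)
sizeof = 56, alignof = 8
array of 6: 6 × 56 = 336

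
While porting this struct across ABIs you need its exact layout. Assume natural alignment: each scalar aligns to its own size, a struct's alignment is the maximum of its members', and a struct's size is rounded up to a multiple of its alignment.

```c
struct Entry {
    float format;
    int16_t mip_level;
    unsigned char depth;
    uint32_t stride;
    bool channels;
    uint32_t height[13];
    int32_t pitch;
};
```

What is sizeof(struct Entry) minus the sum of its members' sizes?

format at 0 (size 4, align 4) → ends 4
mip_level at 4 (size 2, align 2) → ends 6
depth at 6 (size 1, align 1) → ends 7
pad 1 to align 4 for stride
stride at 8 (size 4, align 4) → ends 12
channels at 12 (size 1, align 1) → ends 13
pad 3 to align 4 for height
height at 16 (size 52, align 4) → ends 68
pitch at 68 (size 4, align 4) → ends 72
total 72 bytes, alignment 4
data bytes 68, size 72 → padding 4

4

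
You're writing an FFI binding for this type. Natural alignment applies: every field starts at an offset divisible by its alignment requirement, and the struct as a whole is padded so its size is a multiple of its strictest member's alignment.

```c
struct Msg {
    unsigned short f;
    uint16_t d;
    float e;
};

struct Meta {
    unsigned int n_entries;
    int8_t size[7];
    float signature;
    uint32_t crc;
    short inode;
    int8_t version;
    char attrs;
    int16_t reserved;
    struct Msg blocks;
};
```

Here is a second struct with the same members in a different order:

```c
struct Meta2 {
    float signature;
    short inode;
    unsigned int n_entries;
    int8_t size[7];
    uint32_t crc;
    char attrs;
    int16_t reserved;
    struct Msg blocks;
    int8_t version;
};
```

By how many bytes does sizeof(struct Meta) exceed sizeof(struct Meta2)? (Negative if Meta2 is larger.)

Msg: 0..2  f  (2B, 2-aligned); 2..4  d  (2B, 2-aligned); 4..8  e  (4B, 4-aligned); sizeof = 8, alignof = 4
0..4  n_entries  (4B, 4-aligned)
4..11  size  (7B, 1-aligned)
11..12  -- padding (1B)
12..16  signature  (4B, 4-aligned)
16..20  crc  (4B, 4-aligned)
20..22  inode  (2B, 2-aligned)
22..23  version  (1B, 1-aligned)
23..24  attrs  (1B, 1-aligned)
24..26  reserved  (2B, 2-aligned)
26..28  -- padding (2B)
28..36  blocks  (8B, 4-aligned)
sizeof = 36, alignof = 4
— Meta2 —
0..4  signature  (4B, 4-aligned)
4..6  inode  (2B, 2-aligned)
6..8  -- padding (2B)
8..12  n_entries  (4B, 4-aligned)
12..19  size  (7B, 1-aligned)
19..20  -- padding (1B)
20..24  crc  (4B, 4-aligned)
24..25  attrs  (1B, 1-aligned)
25..26  -- padding (1B)
26..28  reserved  (2B, 2-aligned)
28..36  blocks  (8B, 4-aligned)
36..37  version  (1B, 1-aligned)
37..40  -- tail padding (3B)
sizeof = 40, alignof = 4
36 − 40 = -4

-4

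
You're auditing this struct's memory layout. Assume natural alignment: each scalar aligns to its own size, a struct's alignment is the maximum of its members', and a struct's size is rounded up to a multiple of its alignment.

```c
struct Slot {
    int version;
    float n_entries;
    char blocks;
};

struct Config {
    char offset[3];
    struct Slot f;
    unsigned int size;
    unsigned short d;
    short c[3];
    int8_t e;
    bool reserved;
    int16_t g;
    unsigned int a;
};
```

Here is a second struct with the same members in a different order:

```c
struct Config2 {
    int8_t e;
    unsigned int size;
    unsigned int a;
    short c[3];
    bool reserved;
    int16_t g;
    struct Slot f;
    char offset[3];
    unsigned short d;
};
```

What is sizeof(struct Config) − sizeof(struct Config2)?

-8

Slot: 0..4  version  (4B, 4-aligned); 4..8  n_entries  (4B, 4-aligned); 8..9  blocks  (1B, 1-aligned); 9..12  -- tail padding (3B); sizeof = 12, alignof = 4
0..3  offset  (3B, 1-aligned)
3..4  -- padding (1B)
4..16  f  (12B, 4-aligned)
16..20  size  (4B, 4-aligned)
20..22  d  (2B, 2-aligned)
22..28  c  (6B, 2-aligned)
28..29  e  (1B, 1-aligned)
29..30  reserved  (1B, 1-aligned)
30..32  g  (2B, 2-aligned)
32..36  a  (4B, 4-aligned)
sizeof = 36, alignof = 4
— Config2 —
0..1  e  (1B, 1-aligned)
1..4  -- padding (3B)
4..8  size  (4B, 4-aligned)
8..12  a  (4B, 4-aligned)
12..18  c  (6B, 2-aligned)
18..19  reserved  (1B, 1-aligned)
19..20  -- padding (1B)
20..22  g  (2B, 2-aligned)
22..24  -- padding (2B)
24..36  f  (12B, 4-aligned)
36..39  offset  (3B, 1-aligned)
39..40  -- padding (1B)
40..42  d  (2B, 2-aligned)
42..44  -- tail padding (2B)
sizeof = 44, alignof = 4
36 − 44 = -8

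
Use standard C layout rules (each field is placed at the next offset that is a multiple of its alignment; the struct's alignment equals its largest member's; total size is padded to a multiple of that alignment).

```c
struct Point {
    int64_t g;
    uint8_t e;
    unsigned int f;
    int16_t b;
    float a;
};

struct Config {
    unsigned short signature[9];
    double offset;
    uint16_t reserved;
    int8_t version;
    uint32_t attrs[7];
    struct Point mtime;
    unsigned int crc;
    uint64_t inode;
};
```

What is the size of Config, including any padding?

104 bytes

Point: @0: g [8B, align 8] → 8; @8: e [1B, align 1] → 9; +3 pad (align 4); @12: f [4B, align 4] → 16; @16: b [2B, align 2] → 18; +2 pad (align 4); @20: a [4B, align 4] → 24; size 24, align 8
@0: signature [18B, align 2] → 18
+6 pad (align 8)
@24: offset [8B, align 8] → 32
@32: reserved [2B, align 2] → 34
@34: version [1B, align 1] → 35
+1 pad (align 4)
@36: attrs [28B, align 4] → 64
@64: mtime [24B, align 8] → 88
@88: crc [4B, align 4] → 92
+4 pad (align 8)
@96: inode [8B, align 8] → 104
size 104, align 8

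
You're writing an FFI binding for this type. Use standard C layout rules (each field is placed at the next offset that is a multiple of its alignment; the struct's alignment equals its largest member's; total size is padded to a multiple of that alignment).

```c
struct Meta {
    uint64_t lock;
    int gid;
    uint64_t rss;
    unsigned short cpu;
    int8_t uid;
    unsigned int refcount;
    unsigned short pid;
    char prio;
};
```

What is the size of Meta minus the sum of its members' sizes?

10

lock at 0 (size 8, align 8) → ends 8
gid at 8 (size 4, align 4) → ends 12
pad 4 to align 8 for rss
rss at 16 (size 8, align 8) → ends 24
cpu at 24 (size 2, align 2) → ends 26
uid at 26 (size 1, align 1) → ends 27
pad 1 to align 4 for refcount
refcount at 28 (size 4, align 4) → ends 32
pid at 32 (size 2, align 2) → ends 34
prio at 34 (size 1, align 1) → ends 35
tail pad 5 to reach multiple of 8
total 40 bytes, alignment 8
data bytes 30, size 40 → padding 10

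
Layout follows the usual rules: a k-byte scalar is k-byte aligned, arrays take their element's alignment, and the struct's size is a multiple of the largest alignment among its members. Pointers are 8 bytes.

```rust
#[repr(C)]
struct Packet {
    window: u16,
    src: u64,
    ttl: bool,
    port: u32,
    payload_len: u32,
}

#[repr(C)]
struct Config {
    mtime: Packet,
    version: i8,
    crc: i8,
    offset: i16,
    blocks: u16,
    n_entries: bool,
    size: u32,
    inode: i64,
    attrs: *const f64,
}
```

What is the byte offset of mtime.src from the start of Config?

Packet: @0: window [2B, align 2] → 2; +6 pad (align 8); @8: src [8B, align 8] → 16; @16: ttl [1B, align 1] → 17; +3 pad (align 4); @20: port [4B, align 4] → 24; @24: payload_len [4B, align 4] → 28; +4 tail pad (align 8); size 32, align 8
@0: mtime [32B, align 8] → 32
within Packet: src at 8
0 + 8 = 8

8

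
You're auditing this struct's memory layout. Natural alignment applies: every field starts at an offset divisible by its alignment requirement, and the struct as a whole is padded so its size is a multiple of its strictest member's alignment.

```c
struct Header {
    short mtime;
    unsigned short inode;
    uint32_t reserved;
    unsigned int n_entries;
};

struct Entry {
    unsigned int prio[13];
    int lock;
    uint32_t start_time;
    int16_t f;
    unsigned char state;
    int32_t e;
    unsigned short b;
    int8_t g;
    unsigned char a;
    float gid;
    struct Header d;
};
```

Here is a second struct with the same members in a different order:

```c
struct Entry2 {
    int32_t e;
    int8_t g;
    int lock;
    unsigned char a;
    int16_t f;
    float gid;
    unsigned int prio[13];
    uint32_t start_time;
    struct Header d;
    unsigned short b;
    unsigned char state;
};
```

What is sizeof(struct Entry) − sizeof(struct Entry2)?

Header: mtime at 0 (size 2, align 2) → ends 2; inode at 2 (size 2, align 2) → ends 4; reserved at 4 (size 4, align 4) → ends 8; n_entries at 8 (size 4, align 4) → ends 12; total 12 bytes, alignment 4
prio at 0 (size 52, align 4) → ends 52
lock at 52 (size 4, align 4) → ends 56
start_time at 56 (size 4, align 4) → ends 60
f at 60 (size 2, align 2) → ends 62
state at 62 (size 1, align 1) → ends 63
pad 1 to align 4 for e
e at 64 (size 4, align 4) → ends 68
b at 68 (size 2, align 2) → ends 70
g at 70 (size 1, align 1) → ends 71
a at 71 (size 1, align 1) → ends 72
gid at 72 (size 4, align 4) → ends 76
d at 76 (size 12, align 4) → ends 88
total 88 bytes, alignment 4
— Entry2 —
e at 0 (size 4, align 4) → ends 4
g at 4 (size 1, align 1) → ends 5
pad 3 to align 4 for lock
lock at 8 (size 4, align 4) → ends 12
a at 12 (size 1, align 1) → ends 13
pad 1 to align 2 for f
f at 14 (size 2, align 2) → ends 16
gid at 16 (size 4, align 4) → ends 20
prio at 20 (size 52, align 4) → ends 72
start_time at 72 (size 4, align 4) → ends 76
d at 76 (size 12, align 4) → ends 88
b at 88 (size 2, align 2) → ends 90
state at 90 (size 1, align 1) → ends 91
tail pad 1 to reach multiple of 4
total 92 bytes, alignment 4
88 − 92 = -4

-4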